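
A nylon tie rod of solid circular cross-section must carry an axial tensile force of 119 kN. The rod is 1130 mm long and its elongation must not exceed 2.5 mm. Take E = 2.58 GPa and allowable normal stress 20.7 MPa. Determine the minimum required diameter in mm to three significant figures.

Required area A ≥ P/σ_allow = 119000/20.7 = 5749 mm².
For a solid circular section, d ≥ √(4A/π) = 85.55 mm.
Elongation limit: A ≥ PL/(Eδ_allow) = 119000·1130/(2580·2.5) = 20850 mm² ⇒ d ≥ 162.9 mm.
The elongation limit governs.

163 mm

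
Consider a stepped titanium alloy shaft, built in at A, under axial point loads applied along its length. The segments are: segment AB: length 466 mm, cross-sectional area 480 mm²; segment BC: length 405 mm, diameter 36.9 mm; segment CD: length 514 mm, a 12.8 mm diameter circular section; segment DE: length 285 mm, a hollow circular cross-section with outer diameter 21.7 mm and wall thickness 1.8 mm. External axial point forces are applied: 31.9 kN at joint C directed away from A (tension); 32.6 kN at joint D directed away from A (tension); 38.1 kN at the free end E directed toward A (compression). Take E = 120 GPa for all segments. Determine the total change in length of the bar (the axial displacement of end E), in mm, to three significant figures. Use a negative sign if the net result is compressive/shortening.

-0.690 mm

Internal axial forces (sectioning from the free end, tension +): N_DE = -38.1 kN, N_CD = -5.5 kN, N_BC = 26.4 kN, N_AB = 26.4 kN.
A_BC = 1069 mm².
A_CD = 128.7 mm².
A_DE = 112.5 mm².
δ_AB = 26400·466/(480·120000) = 0.2136 mm
δ_BC = 26400·405/(1069·120000) = 0.08332 mm
δ_CD = -5500·514/(128.7·120000) = -0.1831 mm
δ_DE = -38100·285/(112.5·120000) = -0.8041 mm
δ = Σδ_i = -0.6903 mm.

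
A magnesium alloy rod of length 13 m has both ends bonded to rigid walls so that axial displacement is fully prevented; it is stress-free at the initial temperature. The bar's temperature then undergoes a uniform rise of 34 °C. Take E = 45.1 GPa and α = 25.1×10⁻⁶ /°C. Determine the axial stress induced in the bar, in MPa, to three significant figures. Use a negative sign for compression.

Free thermal expansion αLΔT = 25.1e-6 · 13000 · 34 = 11.09 mm.
The walls impose strain ε = −(11.09)/13000 = -8.5340e-04; σ = Eε = 45100 · -8.5340e-04 = -38.49 MPa.

-38.5 MPa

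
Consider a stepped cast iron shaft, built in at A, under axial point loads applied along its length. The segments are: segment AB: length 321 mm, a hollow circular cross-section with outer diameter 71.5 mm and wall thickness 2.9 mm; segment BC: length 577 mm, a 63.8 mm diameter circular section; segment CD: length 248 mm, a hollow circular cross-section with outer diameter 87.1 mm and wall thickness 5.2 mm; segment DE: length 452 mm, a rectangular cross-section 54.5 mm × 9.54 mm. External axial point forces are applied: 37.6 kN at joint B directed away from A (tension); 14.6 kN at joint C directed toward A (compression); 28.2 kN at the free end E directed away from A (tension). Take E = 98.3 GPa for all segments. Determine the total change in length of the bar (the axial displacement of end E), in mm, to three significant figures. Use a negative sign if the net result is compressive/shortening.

Internal axial forces (sectioning from the free end, tension +): N_DE = 28.2 kN, N_CD = 28.2 kN, N_BC = 13.6 kN, N_AB = 51.2 kN.
A_AB = 625 mm².
A_BC = 3197 mm².
A_CD = 1338 mm².
A_DE = 519.9 mm².
δ_AB = 51200·321/(625·98300) = 0.2675 mm
δ_BC = 13600·577/(3197·98300) = 0.02497 mm
δ_CD = 28200·248/(1338·98300) = 0.05318 mm
δ_DE = 28200·452/(519.9·98300) = 0.2494 mm
δ = Σδ_i = 0.5951 mm.

0.595 mm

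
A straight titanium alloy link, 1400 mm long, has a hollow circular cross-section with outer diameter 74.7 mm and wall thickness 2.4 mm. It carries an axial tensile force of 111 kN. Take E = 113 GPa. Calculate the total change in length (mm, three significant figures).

2.52 mm

A = 545.1 mm².
δ_mech = NL/(AE) = 111000·1400/(545.1·113000) = 2.523 mm.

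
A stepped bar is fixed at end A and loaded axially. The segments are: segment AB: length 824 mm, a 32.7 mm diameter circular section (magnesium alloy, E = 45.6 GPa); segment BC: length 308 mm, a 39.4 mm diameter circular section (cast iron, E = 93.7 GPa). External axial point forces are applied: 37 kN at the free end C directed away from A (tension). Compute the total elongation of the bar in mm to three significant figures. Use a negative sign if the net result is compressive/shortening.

Internal axial forces (sectioning from the free end, tension +): N_BC = 37 kN, N_AB = 37 kN.
A_AB = 839.8 mm².
A_BC = 1219 mm².
δ_AB = 37000·824/(839.8·45600) = 0.7961 mm
δ_BC = 37000·308/(1219·93700) = 0.09975 mm
δ = Σδ_i = 0.8959 mm.

0.896 mm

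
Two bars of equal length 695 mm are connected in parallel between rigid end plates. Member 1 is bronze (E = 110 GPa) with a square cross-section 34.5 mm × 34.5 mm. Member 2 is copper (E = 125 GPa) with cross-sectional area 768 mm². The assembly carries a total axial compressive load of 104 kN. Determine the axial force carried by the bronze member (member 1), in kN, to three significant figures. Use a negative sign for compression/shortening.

-60.0 kN

A_1 = 1190 mm².
Equal strain + equilibrium ⇒ each member carries load in proportion to AE: A₁E₁ = 130900000 N, A₂E₂ = 96000000 N, ΣAE = 226900000 N.
F₁ = P·A₁E₁/ΣAE = -104000·130900000/226900000 = -60000 N.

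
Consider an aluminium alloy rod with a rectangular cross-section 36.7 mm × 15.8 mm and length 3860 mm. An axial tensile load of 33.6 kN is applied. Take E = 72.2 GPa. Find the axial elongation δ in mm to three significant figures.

A = 579.9 mm².
δ_mech = NL/(AE) = 33600·3860/(579.9·72200) = 3.098 mm.

3.10 mm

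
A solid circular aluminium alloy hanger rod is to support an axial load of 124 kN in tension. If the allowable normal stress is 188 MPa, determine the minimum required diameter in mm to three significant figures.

29.0 mm

Required area A ≥ P/σ_allow = 124000/188 = 659.6 mm².
For a solid circular section, d ≥ √(4A/π) = 28.98 mm.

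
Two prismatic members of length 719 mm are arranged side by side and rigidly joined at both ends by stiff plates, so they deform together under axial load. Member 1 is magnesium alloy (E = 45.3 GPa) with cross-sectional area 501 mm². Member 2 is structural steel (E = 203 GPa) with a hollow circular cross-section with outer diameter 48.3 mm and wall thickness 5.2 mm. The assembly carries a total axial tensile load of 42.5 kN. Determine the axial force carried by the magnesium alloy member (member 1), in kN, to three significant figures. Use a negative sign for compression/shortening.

5.82 kN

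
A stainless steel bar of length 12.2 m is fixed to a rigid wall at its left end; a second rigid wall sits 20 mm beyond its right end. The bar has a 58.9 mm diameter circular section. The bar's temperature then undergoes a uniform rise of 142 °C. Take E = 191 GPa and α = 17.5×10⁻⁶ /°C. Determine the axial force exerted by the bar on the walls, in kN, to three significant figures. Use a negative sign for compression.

Free thermal expansion αLΔT = 17.5e-6 · 12200 · 142 = 30.32 mm.
The walls engage after the gap closes; constrained expansion = 30.32 − 20 = 10.32 mm.
The walls impose strain ε = −(10.32)/12200 = -8.4566e-04; σ = Eε = 191000 · -8.4566e-04 = -161.5 MPa.
Wall reaction R = σ·A = -161.5·2725 = -440100 N = -440.1 kN.

-440 kN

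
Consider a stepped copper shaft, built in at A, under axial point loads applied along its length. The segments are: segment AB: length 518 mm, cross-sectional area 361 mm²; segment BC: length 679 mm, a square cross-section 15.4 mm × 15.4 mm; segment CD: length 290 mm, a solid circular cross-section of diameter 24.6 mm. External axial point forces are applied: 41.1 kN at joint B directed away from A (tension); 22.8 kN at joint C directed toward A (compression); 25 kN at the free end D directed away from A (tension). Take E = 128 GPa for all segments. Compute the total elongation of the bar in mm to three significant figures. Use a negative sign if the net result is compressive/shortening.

0.654 mm

Internal axial forces (sectioning from the free end, tension +): N_CD = 25 kN, N_BC = 2.2 kN, N_AB = 43.3 kN.
A_BC = 237.2 mm².
A_CD = 475.3 mm².
δ_AB = 43300·518/(361·128000) = 0.4854 mm
δ_BC = 2200·679/(237.2·128000) = 0.04921 mm
δ_CD = 25000·290/(475.3·128000) = 0.1192 mm
δ = Σδ_i = 0.6538 mm.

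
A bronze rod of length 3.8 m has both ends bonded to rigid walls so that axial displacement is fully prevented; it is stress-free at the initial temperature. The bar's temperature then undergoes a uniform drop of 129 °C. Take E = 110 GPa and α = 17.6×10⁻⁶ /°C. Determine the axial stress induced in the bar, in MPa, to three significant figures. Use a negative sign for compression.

250 MPa

Free thermal expansion αLΔT = 17.6e-6 · 3800 · -129 = -8.628 mm.
The walls impose strain ε = −(-8.628)/3800 = 2.2704e-03; σ = Eε = 110000 · 2.2704e-03 = 249.7 MPa.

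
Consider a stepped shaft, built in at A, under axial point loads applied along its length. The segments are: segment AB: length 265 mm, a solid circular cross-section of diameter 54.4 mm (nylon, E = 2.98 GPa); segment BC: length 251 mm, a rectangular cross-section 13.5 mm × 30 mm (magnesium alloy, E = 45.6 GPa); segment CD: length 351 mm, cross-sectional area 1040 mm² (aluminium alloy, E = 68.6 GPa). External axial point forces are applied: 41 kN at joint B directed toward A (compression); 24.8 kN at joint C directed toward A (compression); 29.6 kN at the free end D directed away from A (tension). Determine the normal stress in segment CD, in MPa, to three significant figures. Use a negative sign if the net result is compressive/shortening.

28.5 MPa

Internal axial forces (sectioning from the free end, tension +): N_CD = 29.6 kN, N_BC = 4.8 kN, N_AB = -36.2 kN.
σ_CD = N_CD/A_CD = 29600/1040 = 28.46 MPa.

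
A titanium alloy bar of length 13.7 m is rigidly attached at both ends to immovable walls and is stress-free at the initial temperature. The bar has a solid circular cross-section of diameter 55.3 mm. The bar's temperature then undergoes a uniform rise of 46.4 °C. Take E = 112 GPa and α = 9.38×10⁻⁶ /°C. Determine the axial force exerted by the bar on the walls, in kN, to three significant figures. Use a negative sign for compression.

Free thermal expansion αLΔT = 9.38e-6 · 13700 · 46.4 = 5.963 mm.
The walls impose strain ε = −(5.963)/13700 = -4.3523e-04; σ = Eε = 112000 · -4.3523e-04 = -48.75 MPa.
Wall reaction R = σ·A = -48.75·2402 = -117100 N = -117.1 kN.

-117 kN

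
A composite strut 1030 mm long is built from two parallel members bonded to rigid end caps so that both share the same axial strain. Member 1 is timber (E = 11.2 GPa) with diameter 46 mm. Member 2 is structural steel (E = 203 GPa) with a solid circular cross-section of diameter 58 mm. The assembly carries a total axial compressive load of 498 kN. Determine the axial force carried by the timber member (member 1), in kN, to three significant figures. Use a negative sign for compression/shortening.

-16.7 kN

A_1 = 1662 mm².
A_2 = 2642 mm².
Equal strain + equilibrium ⇒ each member carries load in proportion to AE: A₁E₁ = 18610000 N, A₂E₂ = 536300000 N, ΣAE = 555000000 N.
F₁ = P·A₁E₁/ΣAE = -498000·18610000/555000000 = -16700 N.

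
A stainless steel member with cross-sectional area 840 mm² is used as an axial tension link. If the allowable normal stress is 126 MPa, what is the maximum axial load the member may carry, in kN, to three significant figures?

106 kN

P_max = σ_allow · A = 126 · 840 = 105800 N = 105.8 kN.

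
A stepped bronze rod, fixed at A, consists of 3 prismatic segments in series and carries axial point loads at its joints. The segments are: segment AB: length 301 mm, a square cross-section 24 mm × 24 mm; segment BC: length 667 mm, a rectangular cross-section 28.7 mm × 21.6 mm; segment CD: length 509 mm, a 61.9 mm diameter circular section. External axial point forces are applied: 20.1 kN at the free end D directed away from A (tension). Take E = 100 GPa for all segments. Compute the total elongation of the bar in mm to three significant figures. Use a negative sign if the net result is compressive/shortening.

0.355 mm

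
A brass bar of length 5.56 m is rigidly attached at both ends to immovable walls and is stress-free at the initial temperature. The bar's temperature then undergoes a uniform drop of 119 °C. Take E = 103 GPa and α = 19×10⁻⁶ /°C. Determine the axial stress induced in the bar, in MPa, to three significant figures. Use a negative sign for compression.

Free thermal expansion αLΔT = 19e-6 · 5560 · -119 = -12.57 mm.
The walls impose strain ε = −(-12.57)/5560 = 2.2610e-03; σ = Eε = 103000 · 2.2610e-03 = 232.9 MPa.

233 MPa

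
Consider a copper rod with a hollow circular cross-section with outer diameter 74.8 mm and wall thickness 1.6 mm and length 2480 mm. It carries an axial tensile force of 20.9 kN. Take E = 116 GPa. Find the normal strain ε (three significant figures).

4.90e-04

A = 367.9 mm².
σ = N/A = 56.8 MPa; ε = σ/E = 56.8/116000 = 4.897e-04.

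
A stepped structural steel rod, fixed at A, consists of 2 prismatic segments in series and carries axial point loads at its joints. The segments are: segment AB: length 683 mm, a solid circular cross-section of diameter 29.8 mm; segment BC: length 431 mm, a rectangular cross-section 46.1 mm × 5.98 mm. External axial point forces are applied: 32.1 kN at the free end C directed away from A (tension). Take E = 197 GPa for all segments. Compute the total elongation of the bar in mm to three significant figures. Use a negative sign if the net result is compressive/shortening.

0.414 mm

Internal axial forces (sectioning from the free end, tension +): N_BC = 32.1 kN, N_AB = 32.1 kN.
A_AB = 697.5 mm².
A_BC = 275.7 mm².
δ_AB = 32100·683/(697.5·197000) = 0.1596 mm
δ_BC = 32100·431/(275.7·197000) = 0.2547 mm
δ = Σδ_i = 0.4143 mm.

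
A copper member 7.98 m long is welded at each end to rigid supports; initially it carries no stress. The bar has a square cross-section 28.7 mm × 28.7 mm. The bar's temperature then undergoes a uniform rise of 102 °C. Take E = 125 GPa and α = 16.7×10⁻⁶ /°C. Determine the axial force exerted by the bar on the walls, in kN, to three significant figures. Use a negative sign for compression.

Free thermal expansion αLΔT = 16.7e-6 · 7980 · 102 = 13.59 mm.
The walls impose strain ε = −(13.59)/7980 = -1.7034e-03; σ = Eε = 125000 · -1.7034e-03 = -212.9 MPa.
Wall reaction R = σ·A = -212.9·823.7 = -175400 N = -175.4 kN.

-175 kN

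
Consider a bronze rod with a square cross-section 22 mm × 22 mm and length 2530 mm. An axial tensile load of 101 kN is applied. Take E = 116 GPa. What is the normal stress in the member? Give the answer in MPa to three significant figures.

A = 484 mm².
σ = N/A = 101000/484 = 208.7 MPa.

209 MPa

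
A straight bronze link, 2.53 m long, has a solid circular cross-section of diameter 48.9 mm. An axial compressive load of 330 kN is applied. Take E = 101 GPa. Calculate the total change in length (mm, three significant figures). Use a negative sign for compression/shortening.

A = 1878 mm².
δ_mech = NL/(AE) = -330000·2530/(1878·101000) = -4.402 mm.

-4.40 mm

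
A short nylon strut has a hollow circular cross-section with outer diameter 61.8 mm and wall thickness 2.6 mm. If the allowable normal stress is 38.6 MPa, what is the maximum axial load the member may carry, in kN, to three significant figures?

18.7 kN

A = 483.6 mm².
P_max = σ_allow · A = 38.6 · 483.6 = 18670 N = 18.67 kN.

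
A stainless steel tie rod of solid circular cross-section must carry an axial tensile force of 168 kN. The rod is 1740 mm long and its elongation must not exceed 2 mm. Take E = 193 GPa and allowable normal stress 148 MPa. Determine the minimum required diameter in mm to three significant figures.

38.0 mm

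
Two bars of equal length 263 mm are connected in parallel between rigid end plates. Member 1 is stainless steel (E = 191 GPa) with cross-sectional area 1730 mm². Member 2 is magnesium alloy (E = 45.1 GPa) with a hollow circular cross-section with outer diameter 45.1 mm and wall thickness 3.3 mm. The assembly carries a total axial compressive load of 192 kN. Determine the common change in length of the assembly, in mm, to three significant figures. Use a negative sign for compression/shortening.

-0.144 mm

A_2 = 433.4 mm².
Equal strain + equilibrium ⇒ each member carries load in proportion to AE: A₁E₁ = 330400000 N, A₂E₂ = 19540000 N, ΣAE = 350000000 N.
δ = PL/ΣAE = -192000·263/350000000 = -0.1443 mm.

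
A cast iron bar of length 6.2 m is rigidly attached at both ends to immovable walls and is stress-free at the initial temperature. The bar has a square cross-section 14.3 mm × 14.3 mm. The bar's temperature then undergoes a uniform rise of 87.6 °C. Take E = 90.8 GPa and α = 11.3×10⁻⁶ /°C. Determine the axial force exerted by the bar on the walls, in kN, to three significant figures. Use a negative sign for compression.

Free thermal expansion αLΔT = 11.3e-6 · 6200 · 87.6 = 6.137 mm.
The walls impose strain ε = −(6.137)/6200 = -9.8988e-04; σ = Eε = 90800 · -9.8988e-04 = -89.88 MPa.
Wall reaction R = σ·A = -89.88·204.5 = -18380 N = -18.38 kN.

-18.4 kN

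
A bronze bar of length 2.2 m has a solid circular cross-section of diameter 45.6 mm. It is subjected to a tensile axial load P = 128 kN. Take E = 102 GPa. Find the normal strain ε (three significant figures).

7.68e-04

A = 1633 mm².
σ = N/A = 78.38 MPa; ε = σ/E = 78.38/102000 = 7.684e-04.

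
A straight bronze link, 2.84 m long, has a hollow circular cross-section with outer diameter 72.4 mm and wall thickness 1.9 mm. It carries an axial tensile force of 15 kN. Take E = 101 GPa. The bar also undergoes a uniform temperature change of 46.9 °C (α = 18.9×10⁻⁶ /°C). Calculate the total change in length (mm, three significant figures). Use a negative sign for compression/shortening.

3.52 mm

A = 420.8 mm².
δ_mech = NL/(AE) = 15000·2840/(420.8·101000) = 1.002 mm.
δ_thermal = αLΔT = 18.9e-6·2840·46.9 = 2.517 mm.
δ = δ_mech + δ_thermal = 3.52 mm.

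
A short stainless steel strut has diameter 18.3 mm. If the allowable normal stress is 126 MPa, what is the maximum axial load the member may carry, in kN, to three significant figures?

33.1 kN

A = 263 mm².
P_max = σ_allow · A = 126 · 263 = 33140 N = 33.14 kN.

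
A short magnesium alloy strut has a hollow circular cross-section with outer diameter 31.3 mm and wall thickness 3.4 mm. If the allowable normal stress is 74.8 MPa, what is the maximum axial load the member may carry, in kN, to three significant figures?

22.3 kN

A = 298 mm².
P_max = σ_allow · A = 74.8 · 298 = 22290 N = 22.29 kN.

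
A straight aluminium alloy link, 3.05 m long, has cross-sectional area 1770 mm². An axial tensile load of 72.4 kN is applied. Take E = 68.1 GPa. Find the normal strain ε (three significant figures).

σ = N/A = 40.9 MPa; ε = σ/E = 40.9/68100 = 6.006e-04.

6.01e-04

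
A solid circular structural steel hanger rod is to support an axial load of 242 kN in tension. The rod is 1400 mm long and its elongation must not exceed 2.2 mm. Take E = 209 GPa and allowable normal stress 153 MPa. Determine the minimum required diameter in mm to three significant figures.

44.9 mm

Required area A ≥ P/σ_allow = 242000/153 = 1582 mm².
For a solid circular section, d ≥ √(4A/π) = 44.88 mm.
Elongation limit: A ≥ PL/(Eδ_allow) = 242000·1400/(209000·2.2) = 736.8 mm² ⇒ d ≥ 30.63 mm.
The stress limit governs.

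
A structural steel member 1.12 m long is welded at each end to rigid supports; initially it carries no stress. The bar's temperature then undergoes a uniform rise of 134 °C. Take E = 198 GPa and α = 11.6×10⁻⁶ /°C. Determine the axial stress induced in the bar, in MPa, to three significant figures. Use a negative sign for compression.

-308 MPa

Free thermal expansion αLΔT = 11.6e-6 · 1120 · 134 = 1.741 mm.
The walls impose strain ε = −(1.741)/1120 = -1.5544e-03; σ = Eε = 198000 · -1.5544e-03 = -307.8 MPa.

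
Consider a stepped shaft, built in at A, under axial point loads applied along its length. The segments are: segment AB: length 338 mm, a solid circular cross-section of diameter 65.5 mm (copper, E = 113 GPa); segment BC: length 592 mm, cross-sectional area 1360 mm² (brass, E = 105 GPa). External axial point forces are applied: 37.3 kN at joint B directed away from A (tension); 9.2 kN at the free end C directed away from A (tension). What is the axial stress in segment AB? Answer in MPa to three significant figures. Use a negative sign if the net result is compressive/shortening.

Internal axial forces (sectioning from the free end, tension +): N_BC = 9.2 kN, N_AB = 46.5 kN.
A_AB = 3370 mm².
σ_AB = N_AB/A_AB = 46500/3370 = 13.8 MPa.

13.8 MPa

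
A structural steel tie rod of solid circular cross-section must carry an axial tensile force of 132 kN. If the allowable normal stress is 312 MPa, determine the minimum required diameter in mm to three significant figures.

Required area A ≥ P/σ_allow = 132000/312 = 423.1 mm².
For a solid circular section, d ≥ √(4A/π) = 23.21 mm.

23.2 mm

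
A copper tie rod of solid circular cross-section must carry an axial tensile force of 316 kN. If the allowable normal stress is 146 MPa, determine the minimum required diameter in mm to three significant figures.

52.5 mm

Required area A ≥ P/σ_allow = 316000/146 = 2164 mm².
For a solid circular section, d ≥ √(4A/π) = 52.5 mm.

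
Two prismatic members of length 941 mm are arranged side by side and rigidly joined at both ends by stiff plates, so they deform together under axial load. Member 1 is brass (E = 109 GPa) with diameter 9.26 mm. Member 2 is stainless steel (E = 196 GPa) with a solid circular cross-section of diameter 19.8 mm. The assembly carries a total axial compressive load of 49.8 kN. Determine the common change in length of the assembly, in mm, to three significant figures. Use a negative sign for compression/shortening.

A_1 = 67.35 mm².
A_2 = 307.9 mm².
Equal strain + equilibrium ⇒ each member carries load in proportion to AE: A₁E₁ = 7341000 N, A₂E₂ = 60350000 N, ΣAE = 67690000 N.
δ = PL/ΣAE = -49800·941/67690000 = -0.6923 mm.

-0.692 mm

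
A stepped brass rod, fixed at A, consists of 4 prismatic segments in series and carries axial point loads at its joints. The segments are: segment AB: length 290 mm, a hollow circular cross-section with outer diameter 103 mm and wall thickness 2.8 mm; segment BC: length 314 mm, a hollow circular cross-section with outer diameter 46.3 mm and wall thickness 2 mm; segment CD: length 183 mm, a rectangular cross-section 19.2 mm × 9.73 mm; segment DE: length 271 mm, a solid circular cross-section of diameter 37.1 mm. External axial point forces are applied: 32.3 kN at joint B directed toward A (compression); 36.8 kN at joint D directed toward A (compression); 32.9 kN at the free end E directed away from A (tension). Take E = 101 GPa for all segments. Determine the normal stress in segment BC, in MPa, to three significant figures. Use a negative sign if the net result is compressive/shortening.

Internal axial forces (sectioning from the free end, tension +): N_DE = 32.9 kN, N_CD = -3.9 kN, N_BC = -3.9 kN, N_AB = -36.2 kN.
A_BC = 278.3 mm².
σ_BC = N_BC/A_BC = -3900/278.3 = -14.01 MPa.

-14.0 MPa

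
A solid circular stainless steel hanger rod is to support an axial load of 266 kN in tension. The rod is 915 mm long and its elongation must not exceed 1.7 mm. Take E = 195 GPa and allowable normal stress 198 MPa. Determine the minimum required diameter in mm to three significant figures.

Required area A ≥ P/σ_allow = 266000/198 = 1343 mm².
For a solid circular section, d ≥ √(4A/π) = 41.36 mm.
Elongation limit: A ≥ PL/(Eδ_allow) = 266000·915/(195000·1.7) = 734.2 mm² ⇒ d ≥ 30.57 mm.
The stress limit governs.

41.4 mm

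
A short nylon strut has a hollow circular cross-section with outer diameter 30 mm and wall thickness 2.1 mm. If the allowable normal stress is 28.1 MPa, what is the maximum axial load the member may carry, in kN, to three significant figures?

5.17 kN

A = 184.1 mm².
P_max = σ_allow · A = 28.1 · 184.1 = 5172 N = 5.172 kN.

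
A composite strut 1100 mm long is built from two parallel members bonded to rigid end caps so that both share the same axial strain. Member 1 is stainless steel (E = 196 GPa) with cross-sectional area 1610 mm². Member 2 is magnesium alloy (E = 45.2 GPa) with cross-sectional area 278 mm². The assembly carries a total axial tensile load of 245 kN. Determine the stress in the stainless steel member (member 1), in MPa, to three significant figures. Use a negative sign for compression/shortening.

Equal strain + equilibrium ⇒ each member carries load in proportion to AE: A₁E₁ = 315600000 N, A₂E₂ = 12570000 N, ΣAE = 328100000 N.
σ₁ = P·E₁/ΣAE = 245000·196000/328100000 = 146.3 MPa.

146 MPa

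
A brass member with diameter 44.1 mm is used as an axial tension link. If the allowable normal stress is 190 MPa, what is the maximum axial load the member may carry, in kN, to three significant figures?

A = 1527 mm².
P_max = σ_allow · A = 190 · 1527 = 290200 N = 290.2 kN.

290 kN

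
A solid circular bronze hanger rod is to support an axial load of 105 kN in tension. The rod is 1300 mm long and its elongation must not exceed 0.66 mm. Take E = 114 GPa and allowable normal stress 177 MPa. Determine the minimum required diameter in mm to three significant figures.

48.1 mm

Required area A ≥ P/σ_allow = 105000/177 = 593.2 mm².
For a solid circular section, d ≥ √(4A/π) = 27.48 mm.
Elongation limit: A ≥ PL/(Eδ_allow) = 105000·1300/(114000·0.66) = 1814 mm² ⇒ d ≥ 48.06 mm.
The elongation limit governs.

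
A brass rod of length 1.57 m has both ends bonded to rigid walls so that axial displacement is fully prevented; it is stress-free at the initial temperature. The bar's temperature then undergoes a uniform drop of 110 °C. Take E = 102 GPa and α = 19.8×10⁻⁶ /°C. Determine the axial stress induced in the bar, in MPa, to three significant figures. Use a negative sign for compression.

222 MPa

Free thermal expansion αLΔT = 19.8e-6 · 1570 · -110 = -3.419 mm.
The walls impose strain ε = −(-3.419)/1570 = 2.1780e-03; σ = Eε = 102000 · 2.1780e-03 = 222.2 MPa.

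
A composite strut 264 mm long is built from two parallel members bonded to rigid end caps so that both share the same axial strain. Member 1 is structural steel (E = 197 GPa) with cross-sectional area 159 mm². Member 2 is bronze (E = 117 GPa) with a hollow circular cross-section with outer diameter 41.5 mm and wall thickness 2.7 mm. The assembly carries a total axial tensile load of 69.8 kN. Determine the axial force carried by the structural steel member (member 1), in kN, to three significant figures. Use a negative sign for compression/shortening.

31.3 kN

A_2 = 329.1 mm².
Equal strain + equilibrium ⇒ each member carries load in proportion to AE: A₁E₁ = 31320000 N, A₂E₂ = 38510000 N, ΣAE = 69830000 N.
F₁ = P·A₁E₁/ΣAE = 69800·31320000/69830000 = 31310 N.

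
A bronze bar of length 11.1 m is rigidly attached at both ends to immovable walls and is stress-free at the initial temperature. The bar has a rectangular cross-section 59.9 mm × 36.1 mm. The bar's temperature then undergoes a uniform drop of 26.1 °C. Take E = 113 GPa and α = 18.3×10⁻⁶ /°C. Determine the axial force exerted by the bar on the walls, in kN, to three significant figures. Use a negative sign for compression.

Free thermal expansion αLΔT = 18.3e-6 · 11100 · -26.1 = -5.302 mm.
The walls impose strain ε = −(-5.302)/11100 = 4.7763e-04; σ = Eε = 113000 · 4.7763e-04 = 53.97 MPa.
Wall reaction R = σ·A = 53.97·2162 = 116700 N = 116.7 kN.

117 kN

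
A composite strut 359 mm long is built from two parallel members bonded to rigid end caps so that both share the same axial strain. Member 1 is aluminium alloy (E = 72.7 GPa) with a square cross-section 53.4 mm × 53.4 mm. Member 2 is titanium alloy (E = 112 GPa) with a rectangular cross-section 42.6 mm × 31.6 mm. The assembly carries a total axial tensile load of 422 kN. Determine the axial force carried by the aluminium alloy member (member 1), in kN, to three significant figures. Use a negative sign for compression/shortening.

A_1 = 2852 mm².
A_2 = 1346 mm².
Equal strain + equilibrium ⇒ each member carries load in proportion to AE: A₁E₁ = 207300000 N, A₂E₂ = 150800000 N, ΣAE = 358100000 N.
F₁ = P·A₁E₁/ΣAE = 422000·207300000/358100000 = 244300 N.

244 kN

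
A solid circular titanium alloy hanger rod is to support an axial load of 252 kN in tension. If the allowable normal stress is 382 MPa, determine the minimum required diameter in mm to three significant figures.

Required area A ≥ P/σ_allow = 252000/382 = 659.7 mm².
For a solid circular section, d ≥ √(4A/π) = 28.98 mm.

29.0 mm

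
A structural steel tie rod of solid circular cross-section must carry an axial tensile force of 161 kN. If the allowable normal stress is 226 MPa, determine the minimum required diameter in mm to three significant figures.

30.1 mm

Required area A ≥ P/σ_allow = 161000/226 = 712.4 mm².
For a solid circular section, d ≥ √(4A/π) = 30.12 mm.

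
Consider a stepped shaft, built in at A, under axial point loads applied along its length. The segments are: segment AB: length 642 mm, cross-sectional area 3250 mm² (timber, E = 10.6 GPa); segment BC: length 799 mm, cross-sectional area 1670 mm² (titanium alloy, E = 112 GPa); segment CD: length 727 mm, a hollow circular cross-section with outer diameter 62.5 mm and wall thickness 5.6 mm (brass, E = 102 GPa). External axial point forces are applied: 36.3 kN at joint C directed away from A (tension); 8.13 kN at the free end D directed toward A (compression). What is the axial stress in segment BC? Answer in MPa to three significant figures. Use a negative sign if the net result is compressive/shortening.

Internal axial forces (sectioning from the free end, tension +): N_CD = -8.13 kN, N_BC = 28.17 kN, N_AB = 28.17 kN.
σ_BC = N_BC/A_BC = 28170/1670 = 16.87 MPa.

16.9 MPa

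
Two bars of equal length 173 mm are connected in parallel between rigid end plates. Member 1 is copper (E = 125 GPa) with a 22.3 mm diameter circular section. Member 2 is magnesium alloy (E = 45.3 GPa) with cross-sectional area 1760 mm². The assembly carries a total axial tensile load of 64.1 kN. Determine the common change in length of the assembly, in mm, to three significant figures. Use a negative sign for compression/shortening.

0.0863 mm

A_1 = 390.6 mm².
Equal strain + equilibrium ⇒ each member carries load in proportion to AE: A₁E₁ = 48820000 N, A₂E₂ = 79730000 N, ΣAE = 128500000 N.
δ = PL/ΣAE = 64100·173/128500000 = 0.08626 mm.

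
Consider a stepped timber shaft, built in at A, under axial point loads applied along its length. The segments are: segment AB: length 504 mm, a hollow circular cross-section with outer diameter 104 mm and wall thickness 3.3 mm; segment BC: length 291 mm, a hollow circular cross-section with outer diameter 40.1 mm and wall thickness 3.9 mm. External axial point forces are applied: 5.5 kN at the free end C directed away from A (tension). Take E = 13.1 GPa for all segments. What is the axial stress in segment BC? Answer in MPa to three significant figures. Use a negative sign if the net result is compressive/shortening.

12.4 MPa

Internal axial forces (sectioning from the free end, tension +): N_BC = 5.5 kN, N_AB = 5.5 kN.
A_BC = 443.5 mm².
σ_BC = N_BC/A_BC = 5500/443.5 = 12.4 MPa.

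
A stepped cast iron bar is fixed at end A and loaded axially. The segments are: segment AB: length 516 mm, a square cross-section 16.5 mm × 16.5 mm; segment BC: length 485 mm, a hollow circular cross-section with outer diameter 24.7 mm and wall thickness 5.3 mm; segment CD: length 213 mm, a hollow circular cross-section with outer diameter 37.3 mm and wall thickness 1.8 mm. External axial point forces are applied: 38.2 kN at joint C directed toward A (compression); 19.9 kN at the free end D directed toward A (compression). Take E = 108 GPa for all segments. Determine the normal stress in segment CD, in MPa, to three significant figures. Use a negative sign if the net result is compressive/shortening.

Internal axial forces (sectioning from the free end, tension +): N_CD = -19.9 kN, N_BC = -58.1 kN, N_AB = -58.1 kN.
A_CD = 200.7 mm².
σ_CD = N_CD/A_CD = -19900/200.7 = -99.13 MPa.

-99.1 MPa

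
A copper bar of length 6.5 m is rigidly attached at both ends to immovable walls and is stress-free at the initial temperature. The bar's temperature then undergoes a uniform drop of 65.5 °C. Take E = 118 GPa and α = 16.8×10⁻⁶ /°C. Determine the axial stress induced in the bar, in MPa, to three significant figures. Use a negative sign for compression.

130 MPa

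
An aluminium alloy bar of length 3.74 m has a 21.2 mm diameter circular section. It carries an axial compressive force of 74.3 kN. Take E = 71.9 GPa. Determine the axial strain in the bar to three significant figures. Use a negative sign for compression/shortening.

A = 353 mm².
σ = N/A = -210.5 MPa; ε = σ/E = -210.5/71900 = -2.928e-03.

-0.00293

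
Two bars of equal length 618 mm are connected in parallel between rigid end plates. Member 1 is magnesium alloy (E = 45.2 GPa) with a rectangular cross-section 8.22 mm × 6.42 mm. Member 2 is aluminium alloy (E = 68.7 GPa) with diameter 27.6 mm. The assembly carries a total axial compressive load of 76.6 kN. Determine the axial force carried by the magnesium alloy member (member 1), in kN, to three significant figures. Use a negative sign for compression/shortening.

A_1 = 52.77 mm².
A_2 = 598.3 mm².
Equal strain + equilibrium ⇒ each member carries load in proportion to AE: A₁E₁ = 2385000 N, A₂E₂ = 41100000 N, ΣAE = 43490000 N.
F₁ = P·A₁E₁/ΣAE = -76600·2385000/43490000 = -4202 N.

-4.20 kN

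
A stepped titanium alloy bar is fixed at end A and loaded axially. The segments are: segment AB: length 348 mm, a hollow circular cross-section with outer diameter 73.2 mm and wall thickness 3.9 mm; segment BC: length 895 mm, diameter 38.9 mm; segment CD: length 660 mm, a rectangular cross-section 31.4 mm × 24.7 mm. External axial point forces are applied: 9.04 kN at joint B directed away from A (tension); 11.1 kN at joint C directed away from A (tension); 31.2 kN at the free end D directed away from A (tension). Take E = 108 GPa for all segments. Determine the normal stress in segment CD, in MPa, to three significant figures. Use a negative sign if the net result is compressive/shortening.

Internal axial forces (sectioning from the free end, tension +): N_CD = 31.2 kN, N_BC = 42.3 kN, N_AB = 51.34 kN.
A_CD = 775.6 mm².
σ_CD = N_CD/A_CD = 31200/775.6 = 40.23 MPa.

40.2 MPa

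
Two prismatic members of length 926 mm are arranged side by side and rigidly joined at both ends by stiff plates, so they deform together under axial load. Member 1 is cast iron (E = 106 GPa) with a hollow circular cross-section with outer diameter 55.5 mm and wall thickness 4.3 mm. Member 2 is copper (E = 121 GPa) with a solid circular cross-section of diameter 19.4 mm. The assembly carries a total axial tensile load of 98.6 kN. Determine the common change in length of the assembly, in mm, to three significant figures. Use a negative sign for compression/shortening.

0.837 mm

A_1 = 691.7 mm².
A_2 = 295.6 mm².
Equal strain + equilibrium ⇒ each member carries load in proportion to AE: A₁E₁ = 73320000 N, A₂E₂ = 35770000 N, ΣAE = 109100000 N.
δ = PL/ΣAE = 98600·926/109100000 = 0.837 mm.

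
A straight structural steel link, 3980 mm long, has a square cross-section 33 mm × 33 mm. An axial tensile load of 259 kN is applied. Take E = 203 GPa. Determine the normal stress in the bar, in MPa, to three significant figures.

A = 1089 mm².
σ = N/A = 259000/1089 = 237.8 MPa.

238 MPa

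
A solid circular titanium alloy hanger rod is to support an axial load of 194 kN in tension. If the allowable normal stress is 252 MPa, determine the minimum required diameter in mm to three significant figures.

Required area A ≥ P/σ_allow = 194000/252 = 769.8 mm².
For a solid circular section, d ≥ √(4A/π) = 31.31 mm.

31.3 mm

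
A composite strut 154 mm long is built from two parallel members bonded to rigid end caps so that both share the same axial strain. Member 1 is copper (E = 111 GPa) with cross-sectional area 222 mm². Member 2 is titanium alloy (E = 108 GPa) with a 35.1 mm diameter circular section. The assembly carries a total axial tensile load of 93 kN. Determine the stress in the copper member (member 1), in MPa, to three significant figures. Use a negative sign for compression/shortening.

A_2 = 967.6 mm².
Equal strain + equilibrium ⇒ each member carries load in proportion to AE: A₁E₁ = 24640000 N, A₂E₂ = 104500000 N, ΣAE = 129100000 N.
σ₁ = P·E₁/ΣAE = 93000·111000/129100000 = 79.93 MPa.

79.9 MPa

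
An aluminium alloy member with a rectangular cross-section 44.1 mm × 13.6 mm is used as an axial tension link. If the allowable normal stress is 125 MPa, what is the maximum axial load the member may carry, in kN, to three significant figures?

75.0 kN

A = 599.8 mm².
P_max = σ_allow · A = 125 · 599.8 = 74970 N = 74.97 kN.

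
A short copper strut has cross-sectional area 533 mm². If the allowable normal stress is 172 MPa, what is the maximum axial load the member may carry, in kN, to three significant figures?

91.7 kN

P_max = σ_allow · A = 172 · 533 = 91680 N = 91.68 kN.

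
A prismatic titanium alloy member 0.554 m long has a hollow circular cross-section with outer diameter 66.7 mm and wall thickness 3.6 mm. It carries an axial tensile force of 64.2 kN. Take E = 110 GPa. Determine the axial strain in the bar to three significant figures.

8.18e-04

A = 713.6 mm².
σ = N/A = 89.96 MPa; ε = σ/E = 89.96/110000 = 8.178e-04.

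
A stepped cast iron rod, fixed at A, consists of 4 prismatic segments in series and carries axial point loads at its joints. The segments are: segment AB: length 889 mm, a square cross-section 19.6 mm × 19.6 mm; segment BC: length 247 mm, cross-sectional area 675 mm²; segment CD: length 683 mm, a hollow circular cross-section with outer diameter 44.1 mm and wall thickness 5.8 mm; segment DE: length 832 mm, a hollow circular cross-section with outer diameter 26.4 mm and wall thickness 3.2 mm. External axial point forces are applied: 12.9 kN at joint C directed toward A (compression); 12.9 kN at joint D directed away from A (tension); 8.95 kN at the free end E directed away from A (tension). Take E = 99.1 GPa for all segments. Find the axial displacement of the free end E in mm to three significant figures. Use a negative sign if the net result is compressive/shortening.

Internal axial forces (sectioning from the free end, tension +): N_DE = 8.95 kN, N_CD = 21.85 kN, N_BC = 8.95 kN, N_AB = 8.95 kN.
A_AB = 384.2 mm².
A_CD = 697.9 mm².
A_DE = 233.2 mm².
δ_AB = 8950·889/(384.2·99100) = 0.209 mm
δ_BC = 8950·247/(675·99100) = 0.03305 mm
δ_CD = 21850·683/(697.9·99100) = 0.2158 mm
δ_DE = 8950·832/(233.2·99100) = 0.3222 mm
δ = Σδ_i = 0.78 mm.

0.780 mm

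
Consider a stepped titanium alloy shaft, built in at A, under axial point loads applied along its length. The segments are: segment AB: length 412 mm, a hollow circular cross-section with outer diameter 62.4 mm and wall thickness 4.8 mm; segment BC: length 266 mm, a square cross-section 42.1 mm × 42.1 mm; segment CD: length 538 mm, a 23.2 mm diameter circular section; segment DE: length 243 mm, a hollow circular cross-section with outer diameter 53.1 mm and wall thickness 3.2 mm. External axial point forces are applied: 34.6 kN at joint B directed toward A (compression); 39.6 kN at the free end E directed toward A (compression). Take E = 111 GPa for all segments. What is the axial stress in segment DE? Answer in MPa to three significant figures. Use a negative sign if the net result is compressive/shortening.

-78.9 MPa

Internal axial forces (sectioning from the free end, tension +): N_DE = -39.6 kN, N_CD = -39.6 kN, N_BC = -39.6 kN, N_AB = -74.2 kN.
A_DE = 501.6 mm².
σ_DE = N_DE/A_DE = -39600/501.6 = -78.94 MPa.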